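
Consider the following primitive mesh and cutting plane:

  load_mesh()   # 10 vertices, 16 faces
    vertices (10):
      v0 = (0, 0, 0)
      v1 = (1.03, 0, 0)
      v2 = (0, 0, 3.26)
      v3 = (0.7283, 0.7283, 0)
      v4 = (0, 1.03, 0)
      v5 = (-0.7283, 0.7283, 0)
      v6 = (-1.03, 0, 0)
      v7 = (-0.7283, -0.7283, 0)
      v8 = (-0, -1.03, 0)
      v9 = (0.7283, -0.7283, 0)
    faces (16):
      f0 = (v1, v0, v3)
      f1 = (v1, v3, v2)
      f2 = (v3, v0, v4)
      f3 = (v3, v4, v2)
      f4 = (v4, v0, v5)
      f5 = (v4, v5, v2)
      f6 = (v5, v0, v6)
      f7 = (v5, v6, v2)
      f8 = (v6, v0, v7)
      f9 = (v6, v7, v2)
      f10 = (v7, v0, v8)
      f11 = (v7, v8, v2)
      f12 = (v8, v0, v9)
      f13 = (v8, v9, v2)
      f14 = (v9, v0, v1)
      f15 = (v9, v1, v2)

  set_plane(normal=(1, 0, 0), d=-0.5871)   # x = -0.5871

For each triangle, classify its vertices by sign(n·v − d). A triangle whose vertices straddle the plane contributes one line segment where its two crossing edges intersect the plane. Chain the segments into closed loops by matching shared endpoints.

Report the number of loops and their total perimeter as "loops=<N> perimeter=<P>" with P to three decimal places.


Straddling triangles (8 of 16):
  (v4,v0,v5) [++-] → (-0.5871, 0.5871, 0)–(-0.5871, 0.786792, 0)  len=0.1997
  (v4,v5,v2) [+-+] → (-0.5871, 0.786792, 0)–(-0.5871, 0.5871, 0.632036)  len=0.6628
  (v5,v0,v6) [-+-] → (-0.5871, 0.5871, 0)–(-0.5871, 0, 0)  len=0.5871
  (v5,v6,v2) [--+] → (-0.5871, 0, 1.4018)–(-0.5871, 0.5871, 0.632036)  len=0.9681
  (v6,v0,v7) [-+-] → (-0.5871, 0, 0)–(-0.5871, -0.5871, 0)  len=0.5871
  (v6,v7,v2) [--+] → (-0.5871, -0.5871, 0.632036)–(-0.5871, 0, 1.4018)  len=0.9681
  (v7,v0,v8) [-++] → (-0.5871, -0.5871, 0)–(-0.5871, -0.786792, 0)  len=0.1997
  (v7,v8,v2) [-++] → (-0.5871, -0.786792, 0)–(-0.5871, -0.5871, 0.632036)  len=0.6628

Chained into 1 loop(s):
  loop 1: 8 segments, perimeter = 4.8355
Total perimeter = 4.835

loops=1 perimeter=4.835


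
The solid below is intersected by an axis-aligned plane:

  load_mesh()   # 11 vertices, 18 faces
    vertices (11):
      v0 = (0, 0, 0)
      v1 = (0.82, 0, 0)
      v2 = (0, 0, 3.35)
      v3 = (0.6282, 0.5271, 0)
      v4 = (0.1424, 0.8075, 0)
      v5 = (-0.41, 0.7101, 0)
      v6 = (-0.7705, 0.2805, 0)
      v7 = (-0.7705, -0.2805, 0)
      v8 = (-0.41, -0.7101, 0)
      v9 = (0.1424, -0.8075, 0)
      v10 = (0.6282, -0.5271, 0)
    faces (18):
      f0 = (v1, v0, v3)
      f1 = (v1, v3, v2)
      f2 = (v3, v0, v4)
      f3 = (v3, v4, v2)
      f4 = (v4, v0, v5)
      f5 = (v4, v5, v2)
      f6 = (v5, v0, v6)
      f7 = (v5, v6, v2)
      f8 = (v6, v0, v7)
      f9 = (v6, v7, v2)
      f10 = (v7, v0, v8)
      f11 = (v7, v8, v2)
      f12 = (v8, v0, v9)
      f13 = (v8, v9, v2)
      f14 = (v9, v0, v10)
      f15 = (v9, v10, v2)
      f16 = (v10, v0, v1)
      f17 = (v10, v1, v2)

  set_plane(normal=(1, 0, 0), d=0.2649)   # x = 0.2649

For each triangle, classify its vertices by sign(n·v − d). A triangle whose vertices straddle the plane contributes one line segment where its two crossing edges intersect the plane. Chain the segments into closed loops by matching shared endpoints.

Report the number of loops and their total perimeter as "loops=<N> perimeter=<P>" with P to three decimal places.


loops=1 perimeter=6.279

Straddling triangles (8 of 18):
  (v1,v0,v3) [+-+] → (0.2649, 0, 0)–(0.2649, 0.222268, 0)  len=0.2223
  (v1,v3,v2) [++-] → (0.2649, 0.222268, 1.93737)–(0.2649, 0, 2.26779)  len=0.3982
  (v3,v0,v4) [+--] → (0.2649, 0.222268, 0)–(0.2649, 0.736794, 0)  len=0.5145
  (v3,v4,v2) [+--] → (0.2649, 0.736794, 0)–(0.2649, 0.222268, 1.93737)  len=2.0045
  (v9,v0,v10) [--+] → (0.2649, -0.222268, 0)–(0.2649, -0.736794, 0)  len=0.5145
  (v9,v10,v2) [-+-] → (0.2649, -0.736794, 0)–(0.2649, -0.222268, 1.93737)  len=2.0045
  (v10,v0,v1) [+-+] → (0.2649, -0.222268, 0)–(0.2649, 0, 0)  len=0.2223
  (v10,v1,v2) [++-] → (0.2649, 0, 2.26779)–(0.2649, -0.222268, 1.93737)  len=0.3982

Chained into 1 loop(s):
  loop 1: 8 segments, perimeter = 6.2791
Total perimeter = 6.279


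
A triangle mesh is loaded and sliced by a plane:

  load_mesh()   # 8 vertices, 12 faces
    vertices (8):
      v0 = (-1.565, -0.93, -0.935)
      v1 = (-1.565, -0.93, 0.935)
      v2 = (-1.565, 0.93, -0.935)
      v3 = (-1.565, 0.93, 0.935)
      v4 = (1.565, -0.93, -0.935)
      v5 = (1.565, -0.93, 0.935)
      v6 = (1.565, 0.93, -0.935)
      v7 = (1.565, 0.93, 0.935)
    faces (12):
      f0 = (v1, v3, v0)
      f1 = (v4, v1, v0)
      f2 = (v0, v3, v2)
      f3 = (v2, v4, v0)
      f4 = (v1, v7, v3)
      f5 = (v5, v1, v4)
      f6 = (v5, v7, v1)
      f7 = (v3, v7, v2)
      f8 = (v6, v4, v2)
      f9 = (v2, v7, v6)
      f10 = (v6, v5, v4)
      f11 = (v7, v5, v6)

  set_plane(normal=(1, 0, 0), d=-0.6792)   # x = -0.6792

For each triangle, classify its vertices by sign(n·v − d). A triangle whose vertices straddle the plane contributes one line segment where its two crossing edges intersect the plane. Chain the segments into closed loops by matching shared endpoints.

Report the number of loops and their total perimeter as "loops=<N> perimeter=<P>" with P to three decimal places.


loops=1 perimeter=7.460

Straddling triangles (8 of 12):
  (v4,v1,v0) [+--] → (-0.6792, -0.93, 0.405784)–(-0.6792, -0.93, -0.935)  len=1.3408
  (v2,v4,v0) [-+-] → (-0.6792, 0.403614, -0.935)–(-0.6792, -0.93, -0.935)  len=1.3336
  (v1,v7,v3) [-+-] → (-0.6792, -0.403614, 0.935)–(-0.6792, 0.93, 0.935)  len=1.3336
  (v5,v1,v4) [+-+] → (-0.6792, -0.93, 0.935)–(-0.6792, -0.93, 0.405784)  len=0.5292
  (v5,v7,v1) [++-] → (-0.6792, -0.403614, 0.935)–(-0.6792, -0.93, 0.935)  len=0.5264
  (v3,v7,v2) [-+-] → (-0.6792, 0.93, 0.935)–(-0.6792, 0.93, -0.405784)  len=1.3408
  (v6,v4,v2) [++-] → (-0.6792, 0.403614, -0.935)–(-0.6792, 0.93, -0.935)  len=0.5264
  (v2,v7,v6) [-++] → (-0.6792, 0.93, -0.405784)–(-0.6792, 0.93, -0.935)  len=0.5292

Chained into 1 loop(s):
  loop 1: 8 segments, perimeter = 7.4600
Total perimeter = 7.460


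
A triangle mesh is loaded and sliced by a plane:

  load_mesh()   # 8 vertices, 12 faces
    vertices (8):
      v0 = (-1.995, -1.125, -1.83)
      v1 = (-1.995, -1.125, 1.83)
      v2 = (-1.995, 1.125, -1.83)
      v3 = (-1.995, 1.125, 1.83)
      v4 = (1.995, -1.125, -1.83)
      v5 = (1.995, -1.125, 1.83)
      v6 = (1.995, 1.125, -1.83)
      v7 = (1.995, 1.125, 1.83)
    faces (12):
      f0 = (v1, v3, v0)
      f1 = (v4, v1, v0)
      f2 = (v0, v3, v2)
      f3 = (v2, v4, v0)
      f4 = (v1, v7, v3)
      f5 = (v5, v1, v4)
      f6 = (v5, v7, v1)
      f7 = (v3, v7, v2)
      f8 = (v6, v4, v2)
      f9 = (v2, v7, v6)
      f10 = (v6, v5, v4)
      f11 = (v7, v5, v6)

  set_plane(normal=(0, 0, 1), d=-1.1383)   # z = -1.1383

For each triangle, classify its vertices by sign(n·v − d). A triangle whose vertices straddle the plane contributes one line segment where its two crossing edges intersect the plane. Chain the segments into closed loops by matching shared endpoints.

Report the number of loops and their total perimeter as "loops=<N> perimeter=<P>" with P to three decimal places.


Straddling triangles (8 of 12):
  (v1,v3,v0) [++-] → (-1.995, -0.699775, -1.1383)–(-1.995, -1.125, -1.1383)  len=0.4252
  (v4,v1,v0) [-+-] → (1.24093, -1.125, -1.1383)–(-1.995, -1.125, -1.1383)  len=3.2359
  (v0,v3,v2) [-+-] → (-1.995, -0.699775, -1.1383)–(-1.995, 1.125, -1.1383)  len=1.8248
  (v5,v1,v4) [++-] → (1.24093, -1.125, -1.1383)–(1.995, -1.125, -1.1383)  len=0.7541
  (v3,v7,v2) [++-] → (-1.24093, 1.125, -1.1383)–(-1.995, 1.125, -1.1383)  len=0.7541
  (v2,v7,v6) [-+-] → (-1.24093, 1.125, -1.1383)–(1.995, 1.125, -1.1383)  len=3.2359
  (v6,v5,v4) [-+-] → (1.995, 0.699775, -1.1383)–(1.995, -1.125, -1.1383)  len=1.8248
  (v7,v5,v6) [++-] → (1.995, 0.699775, -1.1383)–(1.995, 1.125, -1.1383)  len=0.4252

Chained into 1 loop(s):
  loop 1: 8 segments, perimeter = 12.4800
Total perimeter = 12.480

loops=1 perimeter=12.480


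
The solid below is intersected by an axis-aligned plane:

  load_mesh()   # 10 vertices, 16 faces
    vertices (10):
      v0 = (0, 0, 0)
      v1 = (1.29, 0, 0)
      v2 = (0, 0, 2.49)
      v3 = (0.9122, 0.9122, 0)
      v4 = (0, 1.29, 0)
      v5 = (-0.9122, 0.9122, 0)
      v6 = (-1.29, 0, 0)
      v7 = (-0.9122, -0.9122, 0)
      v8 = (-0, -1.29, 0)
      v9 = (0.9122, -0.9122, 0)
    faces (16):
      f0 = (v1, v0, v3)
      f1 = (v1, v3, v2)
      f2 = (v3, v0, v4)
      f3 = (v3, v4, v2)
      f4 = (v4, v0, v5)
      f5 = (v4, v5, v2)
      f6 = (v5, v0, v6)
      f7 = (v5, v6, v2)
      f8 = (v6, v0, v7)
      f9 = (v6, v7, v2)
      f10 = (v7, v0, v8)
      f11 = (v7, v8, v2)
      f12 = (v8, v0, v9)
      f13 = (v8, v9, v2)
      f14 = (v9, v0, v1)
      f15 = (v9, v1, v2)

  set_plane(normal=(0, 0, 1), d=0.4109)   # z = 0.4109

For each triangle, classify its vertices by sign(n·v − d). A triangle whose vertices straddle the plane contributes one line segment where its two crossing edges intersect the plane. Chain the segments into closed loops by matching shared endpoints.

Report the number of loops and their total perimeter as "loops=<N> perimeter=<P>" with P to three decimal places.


Straddling triangles (8 of 16):
  (v1,v3,v2) [--+] → (0.761669, 0.761669, 0.4109)–(1.07712, 0, 0.4109)  len=0.8244
  (v3,v4,v2) [--+] → (0, 1.07712, 0.4109)–(0.761669, 0.761669, 0.4109)  len=0.8244
  (v4,v5,v2) [--+] → (-0.761669, 0.761669, 0.4109)–(0, 1.07712, 0.4109)  len=0.8244
  (v5,v6,v2) [--+] → (-1.07712, 0, 0.4109)–(-0.761669, 0.761669, 0.4109)  len=0.8244
  (v6,v7,v2) [--+] → (-0.761669, -0.761669, 0.4109)–(-1.07712, 0, 0.4109)  len=0.8244
  (v7,v8,v2) [--+] → (0, -1.07712, 0.4109)–(-0.761669, -0.761669, 0.4109)  len=0.8244
  (v8,v9,v2) [--+] → (0.761669, -0.761669, 0.4109)–(0, -1.07712, 0.4109)  len=0.8244
  (v9,v1,v2) [--+] → (1.07712, 0, 0.4109)–(0.761669, -0.761669, 0.4109)  len=0.8244

Chained into 1 loop(s):
  loop 1: 8 segments, perimeter = 6.5953
Total perimeter = 6.595

loops=1 perimeter=6.595


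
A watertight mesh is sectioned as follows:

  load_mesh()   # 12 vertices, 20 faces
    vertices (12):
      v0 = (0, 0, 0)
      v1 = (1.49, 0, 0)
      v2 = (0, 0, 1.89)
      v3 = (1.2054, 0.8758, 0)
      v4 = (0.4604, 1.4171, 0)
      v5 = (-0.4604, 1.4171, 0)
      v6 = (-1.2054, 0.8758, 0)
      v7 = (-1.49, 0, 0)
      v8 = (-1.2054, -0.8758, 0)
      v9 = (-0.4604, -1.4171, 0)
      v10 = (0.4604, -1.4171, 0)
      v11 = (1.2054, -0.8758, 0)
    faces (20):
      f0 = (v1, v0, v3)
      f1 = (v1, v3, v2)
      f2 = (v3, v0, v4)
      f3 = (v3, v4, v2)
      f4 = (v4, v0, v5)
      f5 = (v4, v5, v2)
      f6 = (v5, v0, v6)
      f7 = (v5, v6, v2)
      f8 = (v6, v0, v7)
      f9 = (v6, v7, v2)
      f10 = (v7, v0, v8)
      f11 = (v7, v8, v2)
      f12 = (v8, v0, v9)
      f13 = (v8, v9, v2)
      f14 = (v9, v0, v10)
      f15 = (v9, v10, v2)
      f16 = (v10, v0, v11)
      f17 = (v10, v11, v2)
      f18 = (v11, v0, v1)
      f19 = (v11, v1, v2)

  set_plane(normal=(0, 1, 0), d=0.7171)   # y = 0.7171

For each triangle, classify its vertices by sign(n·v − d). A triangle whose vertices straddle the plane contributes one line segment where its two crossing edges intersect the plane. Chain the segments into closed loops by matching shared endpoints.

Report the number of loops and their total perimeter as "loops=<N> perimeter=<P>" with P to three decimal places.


loops=1 perimeter=5.768

Straddling triangles (10 of 20):
  (v1,v0,v3) [--+] → (0.986975, 0.7171, 0)–(1.25697, 0.7171, 0)  len=0.2700
  (v1,v3,v2) [-+-] → (1.25697, 0.7171, 0)–(0.986975, 0.7171, 0.342479)  len=0.4361
  (v3,v0,v4) [+-+] → (0.986975, 0.7171, 0)–(0.232978, 0.7171, 0)  len=0.7540
  (v3,v4,v2) [++-] → (0.232978, 0.7171, 0.933597)–(0.986975, 0.7171, 0.342479)  len=0.9581
  (v4,v0,v5) [+-+] → (0.232978, 0.7171, 0)–(-0.232978, 0.7171, 0)  len=0.4660
  (v4,v5,v2) [++-] → (-0.232978, 0.7171, 0.933597)–(0.232978, 0.7171, 0.933597)  len=0.4660
  (v5,v0,v6) [+-+] → (-0.232978, 0.7171, 0)–(-0.986975, 0.7171, 0)  len=0.7540
  (v5,v6,v2) [++-] → (-0.986975, 0.7171, 0.342479)–(-0.232978, 0.7171, 0.933597)  len=0.9581
  (v6,v0,v7) [+--] → (-0.986975, 0.7171, 0)–(-1.25697, 0.7171, 0)  len=0.2700
  (v6,v7,v2) [+--] → (-1.25697, 0.7171, 0)–(-0.986975, 0.7171, 0.342479)  len=0.4361

Chained into 1 loop(s):
  loop 1: 10 segments, perimeter = 5.7683
Total perimeter = 5.768


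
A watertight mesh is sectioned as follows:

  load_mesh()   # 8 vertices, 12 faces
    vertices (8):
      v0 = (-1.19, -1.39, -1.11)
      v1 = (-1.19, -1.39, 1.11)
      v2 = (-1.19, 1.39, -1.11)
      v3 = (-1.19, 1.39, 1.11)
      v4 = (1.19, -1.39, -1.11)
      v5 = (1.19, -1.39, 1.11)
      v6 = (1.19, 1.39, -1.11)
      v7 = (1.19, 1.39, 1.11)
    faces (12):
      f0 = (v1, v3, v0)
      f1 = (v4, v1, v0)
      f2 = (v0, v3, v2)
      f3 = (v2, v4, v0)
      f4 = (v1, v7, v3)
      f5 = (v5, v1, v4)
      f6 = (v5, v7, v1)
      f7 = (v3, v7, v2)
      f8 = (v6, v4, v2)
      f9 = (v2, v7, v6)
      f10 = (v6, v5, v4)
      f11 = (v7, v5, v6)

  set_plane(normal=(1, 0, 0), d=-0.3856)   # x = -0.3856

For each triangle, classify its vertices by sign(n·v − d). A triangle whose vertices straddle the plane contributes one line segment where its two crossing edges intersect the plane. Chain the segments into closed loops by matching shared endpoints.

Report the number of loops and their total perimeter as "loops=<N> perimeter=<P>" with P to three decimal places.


Straddling triangles (8 of 12):
  (v4,v1,v0) [+--] → (-0.3856, -1.39, 0.359677)–(-0.3856, -1.39, -1.11)  len=1.4697
  (v2,v4,v0) [-+-] → (-0.3856, 0.450407, -1.11)–(-0.3856, -1.39, -1.11)  len=1.8404
  (v1,v7,v3) [-+-] → (-0.3856, -0.450407, 1.11)–(-0.3856, 1.39, 1.11)  len=1.8404
  (v5,v1,v4) [+-+] → (-0.3856, -1.39, 1.11)–(-0.3856, -1.39, 0.359677)  len=0.7503
  (v5,v7,v1) [++-] → (-0.3856, -0.450407, 1.11)–(-0.3856, -1.39, 1.11)  len=0.9396
  (v3,v7,v2) [-+-] → (-0.3856, 1.39, 1.11)–(-0.3856, 1.39, -0.359677)  len=1.4697
  (v6,v4,v2) [++-] → (-0.3856, 0.450407, -1.11)–(-0.3856, 1.39, -1.11)  len=0.9396
  (v2,v7,v6) [-++] → (-0.3856, 1.39, -0.359677)–(-0.3856, 1.39, -1.11)  len=0.7503

Chained into 1 loop(s):
  loop 1: 8 segments, perimeter = 10.0000
Total perimeter = 10.000

loops=1 perimeter=10.000


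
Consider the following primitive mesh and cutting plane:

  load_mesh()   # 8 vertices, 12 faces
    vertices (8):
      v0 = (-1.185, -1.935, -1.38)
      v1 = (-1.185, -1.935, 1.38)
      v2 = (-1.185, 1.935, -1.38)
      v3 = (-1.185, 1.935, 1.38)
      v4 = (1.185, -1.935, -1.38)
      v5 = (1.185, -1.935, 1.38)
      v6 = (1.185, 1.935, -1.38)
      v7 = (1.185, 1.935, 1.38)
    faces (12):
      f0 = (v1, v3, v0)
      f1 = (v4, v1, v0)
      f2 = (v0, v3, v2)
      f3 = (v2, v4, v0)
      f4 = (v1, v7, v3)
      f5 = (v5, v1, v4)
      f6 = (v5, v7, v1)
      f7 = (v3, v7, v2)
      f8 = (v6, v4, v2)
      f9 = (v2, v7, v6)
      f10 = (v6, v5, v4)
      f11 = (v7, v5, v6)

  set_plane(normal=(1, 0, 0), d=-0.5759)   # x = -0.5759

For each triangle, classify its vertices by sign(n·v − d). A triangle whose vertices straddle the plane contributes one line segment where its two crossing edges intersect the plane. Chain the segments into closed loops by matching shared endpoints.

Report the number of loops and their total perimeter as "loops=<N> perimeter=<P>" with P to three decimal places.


Straddling triangles (8 of 12):
  (v4,v1,v0) [+--] → (-0.5759, -1.935, 0.670668)–(-0.5759, -1.935, -1.38)  len=2.0507
  (v2,v4,v0) [-+-] → (-0.5759, 0.940394, -1.38)–(-0.5759, -1.935, -1.38)  len=2.8754
  (v1,v7,v3) [-+-] → (-0.5759, -0.940394, 1.38)–(-0.5759, 1.935, 1.38)  len=2.8754
  (v5,v1,v4) [+-+] → (-0.5759, -1.935, 1.38)–(-0.5759, -1.935, 0.670668)  len=0.7093
  (v5,v7,v1) [++-] → (-0.5759, -0.940394, 1.38)–(-0.5759, -1.935, 1.38)  len=0.9946
  (v3,v7,v2) [-+-] → (-0.5759, 1.935, 1.38)–(-0.5759, 1.935, -0.670668)  len=2.0507
  (v6,v4,v2) [++-] → (-0.5759, 0.940394, -1.38)–(-0.5759, 1.935, -1.38)  len=0.9946
  (v2,v7,v6) [-++] → (-0.5759, 1.935, -0.670668)–(-0.5759, 1.935, -1.38)  len=0.7093

Chained into 1 loop(s):
  loop 1: 8 segments, perimeter = 13.2600
Total perimeter = 13.260

loops=1 perimeter=13.260


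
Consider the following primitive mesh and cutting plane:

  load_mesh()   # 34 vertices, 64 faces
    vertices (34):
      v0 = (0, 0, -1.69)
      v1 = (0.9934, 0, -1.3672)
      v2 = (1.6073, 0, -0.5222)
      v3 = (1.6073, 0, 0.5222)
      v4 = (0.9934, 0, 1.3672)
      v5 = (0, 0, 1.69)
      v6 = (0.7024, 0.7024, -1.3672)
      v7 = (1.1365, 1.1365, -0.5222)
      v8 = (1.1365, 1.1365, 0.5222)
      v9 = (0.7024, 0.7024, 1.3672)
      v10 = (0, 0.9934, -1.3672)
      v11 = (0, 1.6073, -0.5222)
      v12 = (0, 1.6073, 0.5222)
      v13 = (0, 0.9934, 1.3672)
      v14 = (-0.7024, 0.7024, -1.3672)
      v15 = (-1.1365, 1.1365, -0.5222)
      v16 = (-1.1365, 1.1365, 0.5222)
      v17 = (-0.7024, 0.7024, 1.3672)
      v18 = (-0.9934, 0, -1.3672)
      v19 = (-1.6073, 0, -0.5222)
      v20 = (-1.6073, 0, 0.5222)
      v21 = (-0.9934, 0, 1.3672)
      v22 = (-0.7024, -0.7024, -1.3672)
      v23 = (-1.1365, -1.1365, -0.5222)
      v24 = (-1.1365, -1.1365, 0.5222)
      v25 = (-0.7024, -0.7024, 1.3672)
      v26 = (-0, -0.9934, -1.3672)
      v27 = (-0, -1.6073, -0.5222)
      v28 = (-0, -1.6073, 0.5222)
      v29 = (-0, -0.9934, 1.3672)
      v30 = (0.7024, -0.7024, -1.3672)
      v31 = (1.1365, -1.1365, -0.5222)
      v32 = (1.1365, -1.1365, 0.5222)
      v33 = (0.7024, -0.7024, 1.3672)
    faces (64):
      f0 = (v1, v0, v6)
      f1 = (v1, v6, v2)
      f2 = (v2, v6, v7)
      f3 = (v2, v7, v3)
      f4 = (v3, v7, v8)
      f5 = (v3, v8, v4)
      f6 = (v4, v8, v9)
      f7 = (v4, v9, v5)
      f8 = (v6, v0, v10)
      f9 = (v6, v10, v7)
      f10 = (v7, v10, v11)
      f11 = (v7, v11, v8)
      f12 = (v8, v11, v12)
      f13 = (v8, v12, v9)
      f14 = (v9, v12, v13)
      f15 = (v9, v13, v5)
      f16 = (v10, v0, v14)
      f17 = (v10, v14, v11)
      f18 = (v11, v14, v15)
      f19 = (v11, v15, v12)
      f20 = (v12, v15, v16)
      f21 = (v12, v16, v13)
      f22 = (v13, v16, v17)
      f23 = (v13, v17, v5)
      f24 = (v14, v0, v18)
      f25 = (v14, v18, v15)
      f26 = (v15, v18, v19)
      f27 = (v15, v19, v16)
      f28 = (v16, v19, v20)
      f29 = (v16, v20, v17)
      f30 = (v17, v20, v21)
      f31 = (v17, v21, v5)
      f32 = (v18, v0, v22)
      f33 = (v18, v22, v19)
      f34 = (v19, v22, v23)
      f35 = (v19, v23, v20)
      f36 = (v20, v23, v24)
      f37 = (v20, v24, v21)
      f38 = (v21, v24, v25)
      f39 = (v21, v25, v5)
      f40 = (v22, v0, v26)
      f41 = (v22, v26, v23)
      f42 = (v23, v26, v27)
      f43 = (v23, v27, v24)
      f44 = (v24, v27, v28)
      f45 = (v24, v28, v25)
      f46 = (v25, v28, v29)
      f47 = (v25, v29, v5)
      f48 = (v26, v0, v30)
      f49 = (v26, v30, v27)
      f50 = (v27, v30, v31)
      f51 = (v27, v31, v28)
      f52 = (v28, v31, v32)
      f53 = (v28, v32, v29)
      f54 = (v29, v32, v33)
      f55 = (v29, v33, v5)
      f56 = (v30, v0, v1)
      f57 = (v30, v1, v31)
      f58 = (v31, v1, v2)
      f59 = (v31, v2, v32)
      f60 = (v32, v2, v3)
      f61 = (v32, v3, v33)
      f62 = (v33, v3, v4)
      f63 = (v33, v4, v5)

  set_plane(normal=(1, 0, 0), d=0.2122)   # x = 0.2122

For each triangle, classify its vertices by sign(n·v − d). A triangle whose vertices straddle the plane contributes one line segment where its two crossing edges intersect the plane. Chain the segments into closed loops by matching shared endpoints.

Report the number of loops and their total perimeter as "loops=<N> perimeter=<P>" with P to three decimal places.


loops=1 perimeter=10.039

Straddling triangles (20 of 64):
  (v1,v0,v6) [+-+] → (0.2122, 0, -1.62105)–(0.2122, 0.2122, -1.59248)  len=0.2141
  (v4,v9,v5) [++-] → (0.2122, 0.2122, 1.59248)–(0.2122, 0, 1.62105)  len=0.2141
  (v6,v0,v10) [+--] → (0.2122, 0.2122, -1.59248)–(0.2122, 0.905487, -1.3672)  len=0.7290
  (v6,v10,v7) [+-+] → (0.2122, 0.905487, -1.3672)–(0.2122, 1.02012, -1.20943)  len=0.1950
  (v7,v10,v11) [+--] → (0.2122, 1.02012, -1.20943)–(0.2122, 1.5194, -0.5222)  len=0.8494
  (v7,v11,v8) [+-+] → (0.2122, 1.5194, -0.5222)–(0.2122, 1.5194, -0.327196)  len=0.1950
  (v8,v11,v12) [+--] → (0.2122, 1.5194, -0.327196)–(0.2122, 1.5194, 0.5222)  len=0.8494
  (v8,v12,v9) [+-+] → (0.2122, 1.5194, 0.5222)–(0.2122, 1.33392, 0.77748)  len=0.3155
  (v9,v12,v13) [+--] → (0.2122, 1.33392, 0.77748)–(0.2122, 0.905487, 1.3672)  len=0.7289
  (v9,v13,v5) [+--] → (0.2122, 0.905487, 1.3672)–(0.2122, 0.2122, 1.59248)  len=0.7290
  (v26,v0,v30) [--+] → (0.2122, -0.2122, -1.59248)–(0.2122, -0.905487, -1.3672)  len=0.7290
  (v26,v30,v27) [-+-] → (0.2122, -0.905487, -1.3672)–(0.2122, -1.33392, -0.77748)  len=0.7289
  (v27,v30,v31) [-++] → (0.2122, -1.33392, -0.77748)–(0.2122, -1.5194, -0.5222)  len=0.3155
  (v27,v31,v28) [-+-] → (0.2122, -1.5194, -0.5222)–(0.2122, -1.5194, 0.327196)  len=0.8494
  (v28,v31,v32) [-++] → (0.2122, -1.5194, 0.327196)–(0.2122, -1.5194, 0.5222)  len=0.1950
  (v28,v32,v29) [-+-] → (0.2122, -1.5194, 0.5222)–(0.2122, -1.02012, 1.20943)  len=0.8494
  (v29,v32,v33) [-++] → (0.2122, -1.02012, 1.20943)–(0.2122, -0.905487, 1.3672)  len=0.1950
  (v29,v33,v5) [-+-] → (0.2122, -0.905487, 1.3672)–(0.2122, -0.2122, 1.59248)  len=0.7290
  (v30,v0,v1) [+-+] → (0.2122, -0.2122, -1.59248)–(0.2122, 0, -1.62105)  len=0.2141
  (v33,v4,v5) [++-] → (0.2122, 0, 1.62105)–(0.2122, -0.2122, 1.59248)  len=0.2141

Chained into 1 loop(s):
  loop 1: 20 segments, perimeter = 10.0390
Total perimeter = 10.039


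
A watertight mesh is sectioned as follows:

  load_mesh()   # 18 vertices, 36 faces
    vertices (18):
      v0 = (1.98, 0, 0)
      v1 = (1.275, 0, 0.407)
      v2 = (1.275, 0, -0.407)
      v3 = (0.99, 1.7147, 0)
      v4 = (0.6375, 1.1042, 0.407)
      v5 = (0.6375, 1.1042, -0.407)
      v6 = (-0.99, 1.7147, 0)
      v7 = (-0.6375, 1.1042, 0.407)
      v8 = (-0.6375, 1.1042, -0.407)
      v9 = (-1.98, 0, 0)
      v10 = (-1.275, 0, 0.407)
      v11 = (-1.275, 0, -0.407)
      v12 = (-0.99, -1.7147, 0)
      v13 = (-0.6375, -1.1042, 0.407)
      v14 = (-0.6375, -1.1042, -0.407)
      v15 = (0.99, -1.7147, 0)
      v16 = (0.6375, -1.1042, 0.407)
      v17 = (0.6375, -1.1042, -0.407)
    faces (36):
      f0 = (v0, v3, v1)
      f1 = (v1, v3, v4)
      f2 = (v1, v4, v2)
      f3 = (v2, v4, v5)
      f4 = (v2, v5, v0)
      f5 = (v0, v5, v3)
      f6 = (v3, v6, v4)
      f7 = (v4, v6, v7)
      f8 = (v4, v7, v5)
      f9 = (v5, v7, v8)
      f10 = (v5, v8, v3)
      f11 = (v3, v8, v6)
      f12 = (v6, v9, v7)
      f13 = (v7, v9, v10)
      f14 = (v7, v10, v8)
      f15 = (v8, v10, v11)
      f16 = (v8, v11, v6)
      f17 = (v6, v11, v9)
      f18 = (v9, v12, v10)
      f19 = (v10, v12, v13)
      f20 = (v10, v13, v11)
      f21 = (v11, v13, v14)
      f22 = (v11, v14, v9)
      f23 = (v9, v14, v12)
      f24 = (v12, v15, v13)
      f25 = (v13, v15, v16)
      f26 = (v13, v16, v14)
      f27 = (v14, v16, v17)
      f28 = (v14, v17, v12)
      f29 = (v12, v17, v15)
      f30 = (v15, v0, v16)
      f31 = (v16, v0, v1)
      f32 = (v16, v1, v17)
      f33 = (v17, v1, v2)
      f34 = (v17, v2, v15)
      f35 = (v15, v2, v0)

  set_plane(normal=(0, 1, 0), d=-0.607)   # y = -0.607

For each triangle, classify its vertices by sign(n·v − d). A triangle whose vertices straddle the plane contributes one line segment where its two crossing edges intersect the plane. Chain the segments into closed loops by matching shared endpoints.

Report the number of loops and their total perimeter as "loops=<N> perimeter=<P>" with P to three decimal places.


Straddling triangles (12 of 36):
  (v9,v12,v10) [+-+] → (-1.62954, -0.607, 0)–(-1.17411, -0.607, 0.262923)  len=0.5259
  (v10,v12,v13) [+--] → (-1.17411, -0.607, 0.262923)–(-0.924554, -0.607, 0.407)  len=0.2882
  (v10,v13,v11) [+-+] → (-0.924554, -0.607, 0.407)–(-0.924554, -0.607, 0.0404715)  len=0.3665
  (v11,v13,v14) [+--] → (-0.924554, -0.607, 0.0404715)–(-0.924554, -0.607, -0.407)  len=0.4475
  (v11,v14,v9) [+-+] → (-0.924554, -0.607, -0.407)–(-1.242, -0.607, -0.223736)  len=0.3666
  (v9,v14,v12) [+--] → (-1.242, -0.607, -0.223736)–(-1.62954, -0.607, 0)  len=0.4475
  (v15,v0,v16) [-+-] → (1.62954, -0.607, 0)–(1.242, -0.607, 0.223736)  len=0.4475
  (v16,v0,v1) [-++] → (1.242, -0.607, 0.223736)–(0.924554, -0.607, 0.407)  len=0.3666
  (v16,v1,v17) [-+-] → (0.924554, -0.607, 0.407)–(0.924554, -0.607, -0.0404715)  len=0.4475
  (v17,v1,v2) [-++] → (0.924554, -0.607, -0.0404715)–(0.924554, -0.607, -0.407)  len=0.3665
  (v17,v2,v15) [-+-] → (0.924554, -0.607, -0.407)–(1.17411, -0.607, -0.262923)  len=0.2882
  (v15,v2,v0) [-++] → (1.17411, -0.607, -0.262923)–(1.62954, -0.607, 0)  len=0.5259

Chained into 2 loop(s):
  loop 1: 6 segments, perimeter = 2.4421
  loop 2: 6 segments, perimeter = 2.4421
Total perimeter = 4.884

loops=2 perimeter=4.884


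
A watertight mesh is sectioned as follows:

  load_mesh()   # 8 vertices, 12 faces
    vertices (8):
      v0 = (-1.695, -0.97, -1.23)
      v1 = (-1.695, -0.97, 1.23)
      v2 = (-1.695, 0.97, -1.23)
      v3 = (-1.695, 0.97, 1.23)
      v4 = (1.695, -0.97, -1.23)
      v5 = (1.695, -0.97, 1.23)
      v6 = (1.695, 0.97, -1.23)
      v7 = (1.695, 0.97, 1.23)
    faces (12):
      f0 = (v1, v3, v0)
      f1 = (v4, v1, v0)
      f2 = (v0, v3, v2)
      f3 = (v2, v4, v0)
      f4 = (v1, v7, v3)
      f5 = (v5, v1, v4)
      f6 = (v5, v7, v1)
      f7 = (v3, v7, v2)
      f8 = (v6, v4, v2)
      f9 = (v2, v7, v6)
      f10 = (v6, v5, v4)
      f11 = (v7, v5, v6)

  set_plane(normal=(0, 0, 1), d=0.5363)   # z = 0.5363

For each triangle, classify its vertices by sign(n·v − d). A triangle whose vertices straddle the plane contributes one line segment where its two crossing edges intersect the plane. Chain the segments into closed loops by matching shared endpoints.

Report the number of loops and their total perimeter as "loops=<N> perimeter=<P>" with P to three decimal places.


Straddling triangles (8 of 12):
  (v1,v3,v0) [++-] → (-1.695, 0.422936, 0.5363)–(-1.695, -0.97, 0.5363)  len=1.3929
  (v4,v1,v0) [-+-] → (-0.739048, -0.97, 0.5363)–(-1.695, -0.97, 0.5363)  len=0.9560
  (v0,v3,v2) [-+-] → (-1.695, 0.422936, 0.5363)–(-1.695, 0.97, 0.5363)  len=0.5471
  (v5,v1,v4) [++-] → (-0.739048, -0.97, 0.5363)–(1.695, -0.97, 0.5363)  len=2.4340
  (v3,v7,v2) [++-] → (0.739048, 0.97, 0.5363)–(-1.695, 0.97, 0.5363)  len=2.4340
  (v2,v7,v6) [-+-] → (0.739048, 0.97, 0.5363)–(1.695, 0.97, 0.5363)  len=0.9560
  (v6,v5,v4) [-+-] → (1.695, -0.422936, 0.5363)–(1.695, -0.97, 0.5363)  len=0.5471
  (v7,v5,v6) [++-] → (1.695, -0.422936, 0.5363)–(1.695, 0.97, 0.5363)  len=1.3929

Chained into 1 loop(s):
  loop 1: 8 segments, perimeter = 10.6600
Total perimeter = 10.660

loops=1 perimeter=10.660


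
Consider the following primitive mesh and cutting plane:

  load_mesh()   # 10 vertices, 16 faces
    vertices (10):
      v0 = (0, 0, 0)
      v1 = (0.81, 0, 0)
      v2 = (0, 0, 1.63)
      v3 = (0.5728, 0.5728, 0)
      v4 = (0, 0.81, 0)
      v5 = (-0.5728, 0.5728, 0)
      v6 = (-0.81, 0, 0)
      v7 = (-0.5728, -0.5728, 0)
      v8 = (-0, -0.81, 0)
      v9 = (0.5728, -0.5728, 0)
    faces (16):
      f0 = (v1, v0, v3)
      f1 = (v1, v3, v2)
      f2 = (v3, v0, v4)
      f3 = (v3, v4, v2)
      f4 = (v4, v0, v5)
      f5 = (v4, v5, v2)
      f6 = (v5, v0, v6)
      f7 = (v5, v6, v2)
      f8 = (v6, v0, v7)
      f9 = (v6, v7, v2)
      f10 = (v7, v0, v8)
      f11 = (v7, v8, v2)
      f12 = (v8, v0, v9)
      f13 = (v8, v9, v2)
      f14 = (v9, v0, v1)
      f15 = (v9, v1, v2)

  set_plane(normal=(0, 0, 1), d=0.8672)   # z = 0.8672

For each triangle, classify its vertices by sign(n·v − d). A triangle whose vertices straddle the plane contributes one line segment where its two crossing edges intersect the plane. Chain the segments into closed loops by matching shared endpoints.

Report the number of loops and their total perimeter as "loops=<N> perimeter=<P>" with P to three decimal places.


loops=1 perimeter=2.321

Straddling triangles (8 of 16):
  (v1,v3,v2) [--+] → (0.268056, 0.268056, 0.8672)–(0.37906, 0, 0.8672)  len=0.2901
  (v3,v4,v2) [--+] → (0, 0.37906, 0.8672)–(0.268056, 0.268056, 0.8672)  len=0.2901
  (v4,v5,v2) [--+] → (-0.268056, 0.268056, 0.8672)–(0, 0.37906, 0.8672)  len=0.2901
  (v5,v6,v2) [--+] → (-0.37906, 0, 0.8672)–(-0.268056, 0.268056, 0.8672)  len=0.2901
  (v6,v7,v2) [--+] → (-0.268056, -0.268056, 0.8672)–(-0.37906, 0, 0.8672)  len=0.2901
  (v7,v8,v2) [--+] → (0, -0.37906, 0.8672)–(-0.268056, -0.268056, 0.8672)  len=0.2901
  (v8,v9,v2) [--+] → (0.268056, -0.268056, 0.8672)–(0, -0.37906, 0.8672)  len=0.2901
  (v9,v1,v2) [--+] → (0.37906, 0, 0.8672)–(0.268056, -0.268056, 0.8672)  len=0.2901

Chained into 1 loop(s):
  loop 1: 8 segments, perimeter = 2.3210
Total perimeter = 2.321


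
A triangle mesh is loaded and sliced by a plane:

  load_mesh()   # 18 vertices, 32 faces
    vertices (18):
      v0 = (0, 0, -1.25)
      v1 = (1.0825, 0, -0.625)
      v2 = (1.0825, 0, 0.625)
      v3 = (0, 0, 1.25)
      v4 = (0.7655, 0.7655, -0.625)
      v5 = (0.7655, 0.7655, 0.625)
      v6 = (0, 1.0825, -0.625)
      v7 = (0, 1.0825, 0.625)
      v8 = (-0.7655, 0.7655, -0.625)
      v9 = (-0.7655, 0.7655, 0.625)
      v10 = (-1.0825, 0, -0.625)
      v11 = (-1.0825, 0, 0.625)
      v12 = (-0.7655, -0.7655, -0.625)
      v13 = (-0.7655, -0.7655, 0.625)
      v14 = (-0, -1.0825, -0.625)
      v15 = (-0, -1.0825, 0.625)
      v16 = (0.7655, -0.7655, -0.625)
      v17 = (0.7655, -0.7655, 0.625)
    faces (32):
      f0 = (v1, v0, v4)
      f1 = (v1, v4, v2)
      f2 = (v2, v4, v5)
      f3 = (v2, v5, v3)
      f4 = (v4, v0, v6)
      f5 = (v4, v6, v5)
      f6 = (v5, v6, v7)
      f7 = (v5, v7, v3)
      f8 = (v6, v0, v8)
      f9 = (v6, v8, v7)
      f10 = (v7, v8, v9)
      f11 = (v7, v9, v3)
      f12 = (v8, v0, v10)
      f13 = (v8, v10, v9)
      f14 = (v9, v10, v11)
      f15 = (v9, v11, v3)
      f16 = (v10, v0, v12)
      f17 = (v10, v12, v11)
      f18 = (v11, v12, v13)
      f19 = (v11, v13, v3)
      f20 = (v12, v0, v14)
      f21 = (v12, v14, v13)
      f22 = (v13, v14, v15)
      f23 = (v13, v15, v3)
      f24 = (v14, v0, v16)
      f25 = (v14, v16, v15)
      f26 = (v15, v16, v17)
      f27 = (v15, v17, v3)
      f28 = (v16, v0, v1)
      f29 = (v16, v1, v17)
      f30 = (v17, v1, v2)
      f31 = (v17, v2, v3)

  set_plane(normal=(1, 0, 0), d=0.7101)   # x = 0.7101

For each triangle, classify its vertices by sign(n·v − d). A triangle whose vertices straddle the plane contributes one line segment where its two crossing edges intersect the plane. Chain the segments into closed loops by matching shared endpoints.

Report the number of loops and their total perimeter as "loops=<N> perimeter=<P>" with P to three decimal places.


loops=1 perimeter=5.782

Straddling triangles (12 of 32):
  (v1,v0,v4) [+-+] → (0.7101, 0, -0.840012)–(0.7101, 0.7101, -0.670232)  len=0.7301
  (v2,v5,v3) [++-] → (0.7101, 0.7101, 0.670232)–(0.7101, 0, 0.840012)  len=0.7301
  (v4,v0,v6) [+--] → (0.7101, 0.7101, -0.670232)–(0.7101, 0.788442, -0.625)  len=0.0905
  (v4,v6,v5) [+-+] → (0.7101, 0.788442, -0.625)–(0.7101, 0.788442, 0.534536)  len=1.1595
  (v5,v6,v7) [+--] → (0.7101, 0.788442, 0.534536)–(0.7101, 0.788442, 0.625)  len=0.0905
  (v5,v7,v3) [+--] → (0.7101, 0.788442, 0.625)–(0.7101, 0.7101, 0.670232)  len=0.0905
  (v14,v0,v16) [--+] → (0.7101, -0.7101, -0.670232)–(0.7101, -0.788442, -0.625)  len=0.0905
  (v14,v16,v15) [-+-] → (0.7101, -0.788442, -0.625)–(0.7101, -0.788442, -0.534536)  len=0.0905
  (v15,v16,v17) [-++] → (0.7101, -0.788442, -0.534536)–(0.7101, -0.788442, 0.625)  len=1.1595
  (v15,v17,v3) [-+-] → (0.7101, -0.788442, 0.625)–(0.7101, -0.7101, 0.670232)  len=0.0905
  (v16,v0,v1) [+-+] → (0.7101, -0.7101, -0.670232)–(0.7101, 0, -0.840012)  len=0.7301
  (v17,v2,v3) [++-] → (0.7101, 0, 0.840012)–(0.7101, -0.7101, 0.670232)  len=0.7301

Chained into 1 loop(s):
  loop 1: 12 segments, perimeter = 5.7823
Total perimeter = 5.782


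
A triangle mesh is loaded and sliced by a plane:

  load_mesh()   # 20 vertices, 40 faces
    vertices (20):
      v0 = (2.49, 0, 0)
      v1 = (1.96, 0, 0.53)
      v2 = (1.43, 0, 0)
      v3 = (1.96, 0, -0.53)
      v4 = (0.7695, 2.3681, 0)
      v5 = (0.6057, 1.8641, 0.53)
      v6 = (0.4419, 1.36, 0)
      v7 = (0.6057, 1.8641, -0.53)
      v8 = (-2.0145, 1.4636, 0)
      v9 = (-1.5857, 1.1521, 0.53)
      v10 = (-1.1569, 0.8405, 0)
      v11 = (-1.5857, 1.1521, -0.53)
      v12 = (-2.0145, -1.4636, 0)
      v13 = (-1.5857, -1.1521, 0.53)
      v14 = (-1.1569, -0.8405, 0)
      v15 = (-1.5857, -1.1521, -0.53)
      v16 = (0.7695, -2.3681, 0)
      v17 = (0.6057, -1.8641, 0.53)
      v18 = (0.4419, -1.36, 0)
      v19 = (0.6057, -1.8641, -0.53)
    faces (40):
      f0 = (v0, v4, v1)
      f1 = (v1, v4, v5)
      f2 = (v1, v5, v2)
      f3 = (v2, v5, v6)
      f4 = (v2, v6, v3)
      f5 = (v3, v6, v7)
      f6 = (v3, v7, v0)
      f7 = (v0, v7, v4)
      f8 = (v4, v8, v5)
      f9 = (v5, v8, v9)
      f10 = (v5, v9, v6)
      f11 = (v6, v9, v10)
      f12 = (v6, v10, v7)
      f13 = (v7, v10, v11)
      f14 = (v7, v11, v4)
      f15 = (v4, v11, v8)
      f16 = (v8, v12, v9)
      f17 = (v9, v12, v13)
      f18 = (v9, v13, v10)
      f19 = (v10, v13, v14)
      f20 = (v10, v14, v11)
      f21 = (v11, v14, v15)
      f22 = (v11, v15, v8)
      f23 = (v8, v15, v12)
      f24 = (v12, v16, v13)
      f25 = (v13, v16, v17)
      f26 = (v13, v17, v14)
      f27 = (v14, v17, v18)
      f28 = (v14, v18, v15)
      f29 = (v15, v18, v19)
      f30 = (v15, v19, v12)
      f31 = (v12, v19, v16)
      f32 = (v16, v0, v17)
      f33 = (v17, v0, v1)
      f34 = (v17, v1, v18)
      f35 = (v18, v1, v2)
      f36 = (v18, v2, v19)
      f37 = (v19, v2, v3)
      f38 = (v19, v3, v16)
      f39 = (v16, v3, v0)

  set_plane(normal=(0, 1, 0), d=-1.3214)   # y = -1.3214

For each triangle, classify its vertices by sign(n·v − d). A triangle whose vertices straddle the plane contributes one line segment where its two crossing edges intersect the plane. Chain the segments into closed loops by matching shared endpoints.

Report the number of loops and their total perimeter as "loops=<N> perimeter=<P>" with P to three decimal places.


Straddling triangles (18 of 40):
  (v8,v12,v9) [+-+] → (-2.0145, -1.3214, 0)–(-1.99119, -1.3214, 0.0288129)  len=0.0371
  (v9,v12,v13) [+-+] → (-1.99119, -1.3214, 0.0288129)–(-1.81875, -1.3214, 0.241945)  len=0.2742
  (v8,v15,v12) [++-] → (-1.81875, -1.3214, -0.241945)–(-2.0145, -1.3214, 0)  len=0.3112
  (v12,v16,v13) [--+] → (-1.25779, -1.3214, 0.45621)–(-1.81875, -1.3214, 0.241945)  len=0.6005
  (v13,v16,v17) [+--] → (-1.25779, -1.3214, 0.45621)–(-1.06463, -1.3214, 0.53)  len=0.2068
  (v13,v17,v14) [+-+] → (-1.06463, -1.3214, 0.53)–(-0.328809, -1.3214, 0.249001)  len=0.7876
  (v14,v17,v18) [+--] → (-0.328809, -1.3214, 0.249001)–(0.323106, -1.3214, 0)  len=0.6978
  (v14,v18,v15) [+-+] → (0.323106, -1.3214, 0)–(0.0654432, -1.3214, -0.0984031)  len=0.2758
  (v15,v18,v19) [+--] → (0.0654432, -1.3214, -0.0984031)–(-1.06463, -1.3214, -0.53)  len=1.2097
  (v15,v19,v12) [+--] → (-1.06463, -1.3214, -0.53)–(-1.81875, -1.3214, -0.241945)  len=0.8073
  (v16,v0,v17) [-+-] → (1.52996, -1.3214, 0)–(1.15428, -1.3214, 0.3757)  len=0.5313
  (v17,v0,v1) [-++] → (1.15428, -1.3214, 0.3757)–(0.999981, -1.3214, 0.53)  len=0.2182
  (v17,v1,v18) [-+-] → (0.999981, -1.3214, 0.53)–(0.484987, -1.3214, 0.0150426)  len=0.7283
  (v18,v1,v2) [-++] → (0.484987, -1.3214, 0.0150426)–(0.469945, -1.3214, 0)  len=0.0213
  (v18,v2,v19) [-+-] → (0.469945, -1.3214, 0)–(0.84568, -1.3214, -0.3757)  len=0.5313
  (v19,v2,v3) [-++] → (0.84568, -1.3214, -0.3757)–(0.999981, -1.3214, -0.53)  len=0.2182
  (v19,v3,v16) [-+-] → (0.999981, -1.3214, -0.53)–(1.2957, -1.3214, -0.23426)  len=0.4182
  (v16,v3,v0) [-++] → (1.2957, -1.3214, -0.23426)–(1.52996, -1.3214, 0)  len=0.3313

Chained into 2 loop(s):
  loop 1: 10 segments, perimeter = 5.2080
  loop 2: 8 segments, perimeter = 2.9982
Total perimeter = 8.206

loops=2 perimeter=8.206


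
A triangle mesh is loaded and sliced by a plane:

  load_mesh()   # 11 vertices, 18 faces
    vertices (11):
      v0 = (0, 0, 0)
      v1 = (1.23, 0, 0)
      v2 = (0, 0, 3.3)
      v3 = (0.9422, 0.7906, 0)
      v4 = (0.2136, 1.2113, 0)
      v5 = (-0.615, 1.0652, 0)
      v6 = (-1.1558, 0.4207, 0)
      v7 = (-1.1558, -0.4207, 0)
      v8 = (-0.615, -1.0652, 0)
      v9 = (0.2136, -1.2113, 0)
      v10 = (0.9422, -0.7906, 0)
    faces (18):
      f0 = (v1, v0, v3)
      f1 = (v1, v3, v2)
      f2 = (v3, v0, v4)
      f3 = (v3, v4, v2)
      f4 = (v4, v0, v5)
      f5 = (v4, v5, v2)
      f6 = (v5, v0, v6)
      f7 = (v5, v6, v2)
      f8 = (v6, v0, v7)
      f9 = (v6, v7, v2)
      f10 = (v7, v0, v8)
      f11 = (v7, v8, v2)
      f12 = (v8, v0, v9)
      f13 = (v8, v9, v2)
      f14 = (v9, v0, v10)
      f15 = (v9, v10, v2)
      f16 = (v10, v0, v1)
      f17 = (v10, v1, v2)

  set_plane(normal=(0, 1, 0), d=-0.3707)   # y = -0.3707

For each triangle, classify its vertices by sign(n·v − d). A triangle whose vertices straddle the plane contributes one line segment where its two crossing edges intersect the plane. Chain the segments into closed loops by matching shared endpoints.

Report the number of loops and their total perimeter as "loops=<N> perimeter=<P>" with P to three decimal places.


Straddling triangles (10 of 18):
  (v6,v0,v7) [++-] → (-1.01843, -0.3707, 0)–(-1.1558, -0.3707, 0)  len=0.1374
  (v6,v7,v2) [+-+] → (-1.1558, -0.3707, 0)–(-1.01843, -0.3707, 0.392203)  len=0.4156
  (v7,v0,v8) [-+-] → (-1.01843, -0.3707, 0)–(-0.214026, -0.3707, 0)  len=0.8044
  (v7,v8,v2) [--+] → (-0.214026, -0.3707, 2.15157)–(-1.01843, -0.3707, 0.392203)  len=1.9345
  (v8,v0,v9) [-+-] → (-0.214026, -0.3707, 0)–(0.065369, -0.3707, 0)  len=0.2794
  (v8,v9,v2) [--+] → (0.065369, -0.3707, 2.29009)–(-0.214026, -0.3707, 2.15157)  len=0.3118
  (v9,v0,v10) [-+-] → (0.065369, -0.3707, 0)–(0.441783, -0.3707, 0)  len=0.3764
  (v9,v10,v2) [--+] → (0.441783, -0.3707, 1.75268)–(0.065369, -0.3707, 2.29009)  len=0.6561
  (v10,v0,v1) [-++] → (0.441783, -0.3707, 0)–(1.09506, -0.3707, 0)  len=0.6533
  (v10,v1,v2) [-++] → (1.09506, -0.3707, 0)–(0.441783, -0.3707, 1.75268)  len=1.8705

Chained into 1 loop(s):
  loop 1: 10 segments, perimeter = 7.4394
Total perimeter = 7.439

loops=1 perimeter=7.439


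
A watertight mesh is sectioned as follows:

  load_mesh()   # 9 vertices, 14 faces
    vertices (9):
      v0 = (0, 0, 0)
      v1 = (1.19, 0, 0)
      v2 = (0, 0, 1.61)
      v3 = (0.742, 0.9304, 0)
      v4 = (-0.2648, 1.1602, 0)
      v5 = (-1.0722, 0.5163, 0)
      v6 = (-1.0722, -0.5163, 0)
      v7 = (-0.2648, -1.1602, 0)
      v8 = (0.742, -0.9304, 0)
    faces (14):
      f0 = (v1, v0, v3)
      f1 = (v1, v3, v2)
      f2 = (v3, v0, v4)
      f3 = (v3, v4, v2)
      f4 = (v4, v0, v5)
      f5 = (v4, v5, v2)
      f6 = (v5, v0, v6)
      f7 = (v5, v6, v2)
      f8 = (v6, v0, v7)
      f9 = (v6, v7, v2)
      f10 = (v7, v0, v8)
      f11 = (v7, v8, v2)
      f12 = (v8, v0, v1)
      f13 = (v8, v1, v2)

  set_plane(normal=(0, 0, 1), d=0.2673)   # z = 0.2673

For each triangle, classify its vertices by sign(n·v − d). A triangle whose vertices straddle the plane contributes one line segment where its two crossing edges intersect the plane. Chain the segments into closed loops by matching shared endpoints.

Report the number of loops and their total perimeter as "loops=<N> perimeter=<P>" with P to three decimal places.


loops=1 perimeter=6.029

Straddling triangles (7 of 14):
  (v1,v3,v2) [--+] → (0.61881, 0.77593, 0.2673)–(0.99243, 0, 0.2673)  len=0.8612
  (v3,v4,v2) [--+] → (-0.220837, 0.967578, 0.2673)–(0.61881, 0.77593, 0.2673)  len=0.8612
  (v4,v5,v2) [--+] → (-0.894188, 0.430581, 0.2673)–(-0.220837, 0.967578, 0.2673)  len=0.8613
  (v5,v6,v2) [--+] → (-0.894188, -0.430581, 0.2673)–(-0.894188, 0.430581, 0.2673)  len=0.8612
  (v6,v7,v2) [--+] → (-0.220837, -0.967578, 0.2673)–(-0.894188, -0.430581, 0.2673)  len=0.8613
  (v7,v8,v2) [--+] → (0.61881, -0.77593, 0.2673)–(-0.220837, -0.967578, 0.2673)  len=0.8612
  (v8,v1,v2) [--+] → (0.99243, 0, 0.2673)–(0.61881, -0.77593, 0.2673)  len=0.8612

Chained into 1 loop(s):
  loop 1: 7 segments, perimeter = 6.0286
Total perimeter = 6.029
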